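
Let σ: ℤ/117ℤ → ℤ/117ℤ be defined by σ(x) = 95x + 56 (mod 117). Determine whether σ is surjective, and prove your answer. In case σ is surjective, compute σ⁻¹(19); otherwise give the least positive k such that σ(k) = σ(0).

7

Recall: surjectivity means every element of the codomain has a preimage under σ.
Since gcd(95, 117) = 1, 95 is invertible modulo 117. Euclid's algorithm: 117 = 1·95 + 22, 95 = 4·22 + 7, 22 = 3·7 + 1; back-substituting gives 1 = 101·95 − 82·117, so 95⁻¹ ≡ 101 (mod 117).
For any y ∈ ℤ/117ℤ, x = 101(y − 56) mod 117 satisfies σ(x) = 95·101(y − 56) + 56 ≡ y (since 95·101 ≡ 1 mod 117). So every y has a preimage.
Therefore σ is surjective.
Since σ is surjective, we find σ⁻¹(19): we need 95x ≡ 19 − 56 ≡ 80 (mod 117). Using 95⁻¹ = 101: x ≡ 101·80 = 8080 = 69·117 + 7, so x = 7.
Check: σ(7) = 95·7 + 56 = 721 = 6·117 + 19 ≡ 19 (mod 117).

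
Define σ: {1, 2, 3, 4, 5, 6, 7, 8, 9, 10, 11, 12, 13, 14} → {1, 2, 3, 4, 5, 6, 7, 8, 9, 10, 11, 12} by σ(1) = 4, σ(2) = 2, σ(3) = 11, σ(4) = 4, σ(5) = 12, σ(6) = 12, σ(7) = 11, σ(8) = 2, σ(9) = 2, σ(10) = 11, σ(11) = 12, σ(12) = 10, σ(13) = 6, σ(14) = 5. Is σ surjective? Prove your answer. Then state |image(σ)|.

No element maps to 1, so σ is not surjective.
The image of σ is {2, 4, 5, 6, 10, 11, 12}, which has 7 elements.

7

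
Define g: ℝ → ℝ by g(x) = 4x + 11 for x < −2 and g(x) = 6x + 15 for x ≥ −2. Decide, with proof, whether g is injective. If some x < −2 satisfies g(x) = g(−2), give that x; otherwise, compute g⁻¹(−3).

Both pieces are strictly increasing (slopes 4 and 6), so each is injective on its own interval.
The left piece maps (−∞, −2) onto (−∞, 3); the right piece maps [−2, ∞) onto [3, ∞).
These images are disjoint, so no value is attained by both pieces. Therefore g is injective.
Because the two images are disjoint, no x < −2 has g(x) = g(−2), so we compute g⁻¹(−3): −3 lies in (−∞, 3), so solve 4x + 11 = −3: x = (−3 − 11)/4 = −7/2.

-7/2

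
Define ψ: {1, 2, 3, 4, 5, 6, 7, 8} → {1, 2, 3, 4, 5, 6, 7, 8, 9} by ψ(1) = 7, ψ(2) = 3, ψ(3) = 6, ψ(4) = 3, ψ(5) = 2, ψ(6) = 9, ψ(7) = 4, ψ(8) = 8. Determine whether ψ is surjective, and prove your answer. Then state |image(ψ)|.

No element maps to 1, so ψ is not surjective.
The image of ψ is {2, 3, 4, 6, 7, 8, 9}, which has 7 elements.

7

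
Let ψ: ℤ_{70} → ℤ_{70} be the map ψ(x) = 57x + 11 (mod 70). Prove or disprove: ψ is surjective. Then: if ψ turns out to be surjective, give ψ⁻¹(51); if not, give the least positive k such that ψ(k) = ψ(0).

40

By definition, ψ is surjective if every y in the codomain equals ψ(x) for some x in the domain.
Since gcd(57, 70) = 1, 57 is invertible modulo 70. Euclid's algorithm: 70 = 1·57 + 13, 57 = 4·13 + 5, 13 = 2·5 + 3, 5 = 1·3 + 2, 3 = 1·2 + 1; back-substituting gives 1 = 43·57 − 35·70, so 57⁻¹ ≡ 43 (mod 70).
For any y ∈ ℤ_{70}, x = 43(y − 11) mod 70 satisfies ψ(x) = 57·43(y − 11) + 11 ≡ y (since 57·43 ≡ 1 mod 70). So every y has a preimage.
So ψ is surjective.
Since ψ is surjective, we compute ψ⁻¹(51): solve 57x + 11 ≡ 51 (mod 70), i.e. 57x ≡ 40 (mod 70).
Multiplying by 57⁻¹ = 43 gives x ≡ 43·40 = 1720 = 24·70 + 40 ≡ 40 (mod 70).
Check: ψ(40) = 57·40 + 11 = 2291 = 32·70 + 51 ≡ 51 (mod 70).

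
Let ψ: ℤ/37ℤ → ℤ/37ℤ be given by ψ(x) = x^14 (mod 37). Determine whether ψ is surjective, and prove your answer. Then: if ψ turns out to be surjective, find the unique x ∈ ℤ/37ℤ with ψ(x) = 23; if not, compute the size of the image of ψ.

19

ψ(18): Repeated squaring mod 37: 18^1 ≡ 18, 18^2 ≡ 18² = 324 ≡ 28, 18^4 ≡ 28² = 784 ≡ 7, 18^8 ≡ 7² = 49 ≡ 12. Since 14 = 8 + 4 + 2, 18^14 ≡ 12·7·28: 12·7 = 84 ≡ 10, then 10·28 = 280 ≡ 21. So 18^14 ≡ 21 (mod 37).
ψ(19): Repeated squaring mod 37: 19^1 ≡ 19, 19^2 ≡ 19² = 361 ≡ 28, 19^4 ≡ 28² = 784 ≡ 7, 19^8 ≡ 7² = 49 ≡ 12. Since 14 = 8 + 4 + 2, 19^14 ≡ 12·7·28: 12·7 = 84 ≡ 10, then 10·28 = 280 ≡ 21. So 19^14 ≡ 21 (mod 37).
So ψ(18) = ψ(19) = 21 while 18 ≠ 19, therefore ψ is not injective.
A non-injective map from the 37-element set ℤ/37ℤ to itself takes at most 36 distinct values, so it cannot be surjective. Hence ψ is not surjective.
Since ψ is not surjective, we determine |image(ψ)|. Computing x^14 mod 37 for each x (by repeated squaring, reducing mod 37 at every step), the values ψ(0), ψ(1), …, ψ(36) are: 0, 1, 30, 16, 12, 28, 36, 9, 27, 34, 26, 10, 7, 25, 11, 4, 33, 3, 21, 21, 3, 33, 4, 11, 25, 7, 10, 26, 34, 27, 9, 36, 28, 12, 16, 30, 1.
The distinct values are {0, 1, 3, 4, 7, 9, 10, 11, 12, 16, 21, 25, 26, 27, 28, 30, 33, 34, 36}; there are 19 of them.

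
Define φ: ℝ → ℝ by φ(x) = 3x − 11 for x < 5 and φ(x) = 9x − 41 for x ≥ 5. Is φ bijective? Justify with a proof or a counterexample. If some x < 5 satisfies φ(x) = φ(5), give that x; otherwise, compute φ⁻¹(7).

16/3

Both pieces are strictly increasing (slopes 3 and 9), so each is injective on its own interval.
The left piece maps (−∞, 5) onto (−∞, 4); the right piece maps [5, ∞) onto [4, ∞).
Since 4 = 4, the images partition ℝ: φ is injective and surjective, hence bijective.
Because the two images are disjoint, no x < 5 has φ(x) = φ(5), so we compute φ⁻¹(7): 7 lies in [4, ∞), so solve 9x − 41 = 7: x = (7 + 41)/9 = 16/3.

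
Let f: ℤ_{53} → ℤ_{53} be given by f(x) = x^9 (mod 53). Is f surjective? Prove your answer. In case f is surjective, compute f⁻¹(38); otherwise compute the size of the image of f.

Since 53 is prime, the nonzero elements of ℤ_{53} form a cyclic group of order 52.
As gcd(9, 52) = 1, raising to the 9th power is a bijection on this group: if u^9 ≡ v^9 then (uv^{−1})^9 = 1, and the only element of order dividing gcd(9, 52) = 1 is 1, so u = v.
With f(0) = 0 this makes f injective on all of ℤ_{53}, hence bijective (finite equal-size domain and codomain). In particular f is surjective.
Since f is surjective, we find the preimage of 38. The inverse of x ↦ x^9 on (ℤ_{53})^× is x ↦ x^29, because 9·29 = 261 = 5·52 + 1 ≡ 1 (mod 52) and x^{52} = 1 for x ≠ 0 (Fermat). So f⁻¹(38) = 38^29 mod 53.
Repeated squaring mod 53: 38^1 ≡ 38, 38^2 ≡ 38² = 1444 ≡ 13, 38^4 ≡ 13² = 169 ≡ 10, 38^8 ≡ 10² = 100 ≡ 47, 38^16 ≡ 47² = 2209 ≡ 36. Since 29 = 16 + 8 + 4 + 1, 38^29 ≡ 36·47·10·38: 36·47 = 1692 ≡ 49, then 49·10 = 490 ≡ 13, then 13·38 = 494 ≡ 17. So 38^29 ≡ 17 (mod 53).
Hence f⁻¹(38) = 17.

17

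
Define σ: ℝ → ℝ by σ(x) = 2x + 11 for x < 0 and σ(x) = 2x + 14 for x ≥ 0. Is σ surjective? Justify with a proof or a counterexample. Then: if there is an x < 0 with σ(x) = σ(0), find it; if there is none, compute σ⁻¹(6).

-5/2

Both pieces are strictly increasing (slopes 2 and 2), so each is injective on its own interval.
The left piece maps (−∞, 0) onto (−∞, 11); the right piece maps [0, ∞) onto [14, ∞).
The union (−∞, 11) ∪ [14, ∞) omits the interval between 11 and 14; in particular 11 has no preimage. So σ is not surjective.
Because the two images are disjoint, no x < 0 has σ(x) = σ(0), so we compute σ⁻¹(6): 6 lies in (−∞, 11), so solve 2x + 11 = 6: x = (6 − 11)/2 = −5/2.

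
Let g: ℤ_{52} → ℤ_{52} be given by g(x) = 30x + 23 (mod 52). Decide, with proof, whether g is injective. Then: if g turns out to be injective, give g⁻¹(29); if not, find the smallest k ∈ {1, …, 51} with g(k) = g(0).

26

We have gcd(30, 52) = 2 > 1. Taking a = 0 and b = 26: g(0) = 23 and g(26) = 30·26 + 23 = 803 ≡ 23 (mod 52).
So g(0) = g(26) while 0 ≠ 26, therefore g is not injective.
Since g is not injective, we find the least positive k with g(k) = g(0): this means 30k ≡ 0 (mod 52), i.e. 52 ∣ 30k. Since gcd(30, 52) = 2, dividing through by 2 this holds exactly when 26 ∣ 15k, and as gcd(15, 26) = 1, exactly when 26 ∣ k.
The smallest positive such k is 26.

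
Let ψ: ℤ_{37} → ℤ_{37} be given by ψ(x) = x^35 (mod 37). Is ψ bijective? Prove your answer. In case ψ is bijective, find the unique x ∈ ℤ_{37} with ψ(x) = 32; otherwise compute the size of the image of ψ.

22

Since 37 is prime, the nonzero elements of ℤ_{37} form a cyclic group of order 36.
As gcd(35, 36) = 1, raising to the 35th power is a bijection on this group: if a^35 ≡ b^35 then (ab^{−1})^35 = 1, and the only element of order dividing gcd(35, 36) = 1 is 1, so a = b.
With ψ(0) = 0 this makes ψ injective on all of ℤ_{37}, hence bijective (finite equal-size domain and codomain). In particular ψ is bijective.
Since ψ is bijective, we find the preimage of 32. The inverse of x ↦ x^35 on (ℤ_{37})^× is x ↦ x^35, because 35·35 = 1225 = 34·36 + 1 ≡ 1 (mod 36) and x^{36} = 1 for x ≠ 0 (Fermat). So ψ⁻¹(32) = 32^35 mod 37.
Repeated squaring mod 37: 32^1 ≡ 32, 32^2 ≡ 32² = 1024 ≡ 25, 32^4 ≡ 25² = 625 ≡ 33, 32^8 ≡ 33² = 1089 ≡ 16, 32^16 ≡ 16² = 256 ≡ 34, 32^32 ≡ 34² = 1156 ≡ 9. Since 35 = 32 + 2 + 1, 32^35 ≡ 9·25·32: 9·25 = 225 ≡ 3, then 3·32 = 96 ≡ 22. So 32^35 ≡ 22 (mod 37).
Hence ψ⁻¹(32) = 22.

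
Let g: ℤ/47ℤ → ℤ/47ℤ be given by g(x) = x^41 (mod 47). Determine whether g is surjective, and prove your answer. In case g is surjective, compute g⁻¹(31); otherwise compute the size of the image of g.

33

Since 47 is prime, the nonzero elements of ℤ/47ℤ form a cyclic group of order 46.
As gcd(41, 46) = 1, raising to the 41st power is a bijection on this group: if x_1^41 ≡ x_2^41 then (x_1x_2^{−1})^41 = 1, and the only element of order dividing gcd(41, 46) = 1 is 1, so x_1 = x_2.
With g(0) = 0 this makes g injective on all of ℤ/47ℤ, hence bijective (finite equal-size domain and codomain). In particular g is surjective.
Since g is surjective, we find the preimage of 31. The inverse of x ↦ x^41 on (ℤ/47ℤ)^× is x ↦ x^9, because 41·9 = 369 = 8·46 + 1 ≡ 1 (mod 46) and x^{46} = 1 for x ≠ 0 (Fermat). So g⁻¹(31) = 31^9 mod 47.
Repeated squaring mod 47: 31^1 ≡ 31, 31^2 ≡ 31² = 961 ≡ 21, 31^4 ≡ 21² = 441 ≡ 18, 31^8 ≡ 18² = 324 ≡ 42. Since 9 = 8 + 1, 31^9 ≡ 42·31: 42·31 = 1302 ≡ 33. So 31^9 ≡ 33 (mod 47).
Hence g⁻¹(31) = 33.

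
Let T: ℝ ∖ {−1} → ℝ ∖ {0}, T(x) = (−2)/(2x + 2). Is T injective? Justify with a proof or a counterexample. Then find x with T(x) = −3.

Suppose T(a) = T(b). Cross-multiplying: (−2)(2b + 2) = (−2)(2a + 2).
Expanding both sides and cancelling the symmetric terms leaves 4·(a − b) = 0. Since 4 ≠ 0, a = b. Therefore T is injective.
Solving T(x) = −3: cross-multiplying gives −2 = −3(2x + 2), which rearranges to 6x = −4, so x = −2/3.

-2/3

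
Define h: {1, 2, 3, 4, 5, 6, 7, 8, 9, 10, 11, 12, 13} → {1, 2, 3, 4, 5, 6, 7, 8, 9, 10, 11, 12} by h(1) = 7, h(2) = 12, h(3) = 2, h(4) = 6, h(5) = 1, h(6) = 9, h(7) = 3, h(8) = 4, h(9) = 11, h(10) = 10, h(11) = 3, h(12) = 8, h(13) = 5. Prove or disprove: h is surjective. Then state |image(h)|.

Every element of the codomain has a preimage: 1 = h(5), 2 = h(3), 3 = h(7), 4 = h(8), 5 = h(13), 6 = h(4), 7 = h(1), 8 = h(12), 9 = h(6), 10 = h(10), 11 = h(9), 12 = h(2).
Therefore h is surjective.
The image of h is {1, 2, 3, 4, 5, 6, 7, 8, 9, 10, 11, 12}, which has 12 elements.

12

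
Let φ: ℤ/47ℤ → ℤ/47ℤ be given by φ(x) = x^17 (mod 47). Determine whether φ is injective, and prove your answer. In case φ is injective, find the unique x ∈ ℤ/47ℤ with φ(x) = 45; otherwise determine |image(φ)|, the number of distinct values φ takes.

Since 47 is prime, the nonzero elements of ℤ/47ℤ form a cyclic group of order 46.
As gcd(17, 46) = 1, raising to the 17th power is a bijection on this group: if x_1^17 ≡ x_2^17 then (x_1x_2^{−1})^17 = 1, and the only element of order dividing gcd(17, 46) = 1 is 1, so x_1 = x_2.
With φ(0) = 0 this makes φ injective on all of ℤ/47ℤ, hence bijective (finite equal-size domain and codomain). In particular φ is injective.
Since φ is injective, we find the preimage of 45. The inverse of x ↦ x^17 on (ℤ/47ℤ)^× is x ↦ x^19, because 17·19 = 323 = 7·46 + 1 ≡ 1 (mod 46) and x^{46} = 1 for x ≠ 0 (Fermat). So φ⁻¹(45) = 45^19 mod 47.
Repeated squaring mod 47: 45^1 ≡ 45, 45^2 ≡ 45² = 2025 ≡ 4, 45^4 ≡ 4² = 16, 45^8 ≡ 16² = 256 ≡ 21, 45^16 ≡ 21² = 441 ≡ 18. Since 19 = 16 + 2 + 1, 45^19 ≡ 18·4·45: 18·4 = 72 ≡ 25, then 25·45 = 1125 ≡ 44. So 45^19 ≡ 44 (mod 47).
Hence φ⁻¹(45) = 44.

44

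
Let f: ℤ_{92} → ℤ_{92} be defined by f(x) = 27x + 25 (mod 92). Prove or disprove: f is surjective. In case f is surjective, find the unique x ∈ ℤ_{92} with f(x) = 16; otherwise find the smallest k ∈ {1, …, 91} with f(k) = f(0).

Recall that surjectivity means every element of the codomain has a preimage under f.
Since gcd(27, 92) = 1, 27 is invertible modulo 92. Euclid's algorithm: 92 = 3·27 + 11, 27 = 2·11 + 5, 11 = 2·5 + 1; back-substituting gives 1 = 75·27 − 22·92, so 27⁻¹ ≡ 75 (mod 92).
For any y ∈ ℤ_{92}, x = 75(y − 25) mod 92 satisfies f(x) = 27·75(y − 25) + 25 ≡ y (since 27·75 ≡ 1 mod 92). So every y has a preimage.
Thus f is surjective.
Since f is surjective, we compute f⁻¹(16): solve 27x + 25 ≡ 16 (mod 92), i.e. 27x ≡ 83 (mod 92).
Multiplying by 27⁻¹ = 75 gives x ≡ 75·83 = 6225 = 67·92 + 61 ≡ 61 (mod 92).
Check: f(61) = 27·61 + 25 = 1672 = 18·92 + 16 ≡ 16 (mod 92).

61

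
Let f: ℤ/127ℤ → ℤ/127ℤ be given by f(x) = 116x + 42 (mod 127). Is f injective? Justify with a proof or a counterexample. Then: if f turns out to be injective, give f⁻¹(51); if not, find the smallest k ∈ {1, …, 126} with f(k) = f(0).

If f(u) = f(v), then 116u ≡ 116v (mod 127). Because gcd(116, 127) = 1, we may cancel 116 to get u ≡ v (mod 127).
Hence f is injective.
We now compute 116⁻¹ mod 127 explicitly. Euclid's algorithm: 127 = 1·116 + 11, 116 = 10·11 + 6, 11 = 1·6 + 5, 6 = 1·5 + 1; back-substituting gives 1 = 23·116 − 21·127, so 116⁻¹ ≡ 23 (mod 127).
Since f is injective, we find f⁻¹(51): we need 116x ≡ 51 − 42 ≡ 9 (mod 127). Using 116⁻¹ = 23: x ≡ 23·9 = 207 = 1·127 + 80, so x = 80.
Check: f(80) = 116·80 + 42 = 9322 = 73·127 + 51 ≡ 51 (mod 127).

80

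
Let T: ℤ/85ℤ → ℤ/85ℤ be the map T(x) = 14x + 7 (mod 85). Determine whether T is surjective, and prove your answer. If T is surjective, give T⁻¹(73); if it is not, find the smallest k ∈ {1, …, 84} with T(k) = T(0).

29

Recall: surjectivity means every element of the codomain has a preimage under T.
Since gcd(14, 85) = 1, 14 is invertible modulo 85. Euclid's algorithm: 85 = 6·14 + 1; back-substituting gives 1 = 79·14 − 13·85, so 14⁻¹ ≡ 79 (mod 85).
Then y ↦ 79(y − 7) is a two-sided inverse to T, so every y ∈ ℤ/85ℤ has a preimage.
Hence T is surjective.
Since T is surjective, we compute T⁻¹(73): solve 14x + 7 ≡ 73 (mod 85), i.e. 14x ≡ 66 (mod 85).
Multiplying by 14⁻¹ = 79 gives x ≡ 79·66 = 5214 = 61·85 + 29 ≡ 29 (mod 85).
Check: T(29) = 14·29 + 7 = 413 = 4·85 + 73 ≡ 73 (mod 85).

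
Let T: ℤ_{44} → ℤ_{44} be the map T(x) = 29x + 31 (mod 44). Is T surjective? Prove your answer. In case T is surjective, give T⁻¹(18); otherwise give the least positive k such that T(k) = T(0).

Since gcd(29, 44) = 1, 29 is invertible modulo 44. Euclid's algorithm: 44 = 1·29 + 15, 29 = 1·15 + 14, 15 = 1·14 + 1; back-substituting gives 1 = 41·29 − 27·44, so 29⁻¹ ≡ 41 (mod 44).
For any y ∈ ℤ_{44}, x = 41(y − 31) mod 44 satisfies T(x) = 29·41(y − 31) + 31 ≡ y (since 29·41 ≡ 1 mod 44). So every y has a preimage.
Thus T is surjective.
Since T is surjective, we compute T⁻¹(18): solve 29x + 31 ≡ 18 (mod 44), i.e. 29x ≡ 31 (mod 44).
Multiplying by 29⁻¹ = 41 gives x ≡ 41·31 = 1271 = 28·44 + 39 ≡ 39 (mod 44).
Check: T(39) = 29·39 + 31 = 1162 = 26·44 + 18 ≡ 18 (mod 44).

39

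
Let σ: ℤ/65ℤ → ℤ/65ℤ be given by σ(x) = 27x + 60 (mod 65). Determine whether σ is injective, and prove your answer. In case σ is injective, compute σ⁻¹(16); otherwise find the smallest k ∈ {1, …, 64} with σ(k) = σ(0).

8

Recall that injectivity means: for all x_1, x_2 in the domain, σ(x_1) = σ(x_2) implies x_1 = x_2.
If σ(x_1) = σ(x_2), then 27x_1 ≡ 27x_2 (mod 65). Because gcd(27, 65) = 1, we may cancel 27 to get x_1 ≡ x_2 (mod 65).
Hence σ is injective.
We now compute 27⁻¹ mod 65 explicitly. Euclid's algorithm: 65 = 2·27 + 11, 27 = 2·11 + 5, 11 = 2·5 + 1; back-substituting gives 1 = 53·27 − 22·65, so 27⁻¹ ≡ 53 (mod 65).
Since σ is injective, we find σ⁻¹(16): we need 27x ≡ 16 − 60 ≡ 21 (mod 65). Using 27⁻¹ = 53: x ≡ 53·21 = 1113 = 17·65 + 8, so x = 8.
Check: σ(8) = 27·8 + 60 = 276 = 4·65 + 16 ≡ 16 (mod 65).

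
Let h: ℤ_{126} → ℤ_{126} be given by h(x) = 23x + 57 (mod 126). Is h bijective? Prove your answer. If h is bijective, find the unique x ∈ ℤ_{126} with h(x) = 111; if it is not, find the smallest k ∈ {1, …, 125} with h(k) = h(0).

90

Suppose h(a) = h(b) in ℤ_{126}. Then 23a + 57 ≡ 23b + 57 (mod 126), hence 23(a − b) ≡ 0 (mod 126).
Since gcd(23, 126) = 1, 23 is invertible modulo 126, hence a − b ≡ 0 (mod 126), i.e. a = b.
We now compute 23⁻¹ mod 126 explicitly. Euclid's algorithm: 126 = 5·23 + 11, 23 = 2·11 + 1; back-substituting gives 1 = 11·23 − 2·126, so 23⁻¹ ≡ 11 (mod 126).
Then y ↦ 11(y − 57) is a two-sided inverse to h, so every y ∈ ℤ_{126} has a preimage.
Hence h is bijective.
Since h is bijective, we compute h⁻¹(111): solve 23x + 57 ≡ 111 (mod 126), i.e. 23x ≡ 54 (mod 126).
Multiplying by 23⁻¹ = 11 gives x ≡ 11·54 = 594 = 4·126 + 90 ≡ 90 (mod 126).
Check: h(90) = 23·90 + 57 = 2127 = 16·126 + 111 ≡ 111 (mod 126).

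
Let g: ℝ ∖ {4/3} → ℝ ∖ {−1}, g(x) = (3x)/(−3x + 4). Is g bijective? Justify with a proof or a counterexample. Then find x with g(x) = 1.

Suppose g(x_1) = g(x_2). Cross-multiplying: (3x_1)(−3x_2 + 4) = (3x_2)(−3x_1 + 4).
Expanding both sides and cancelling the symmetric terms leaves 12·(x_1 − x_2) = 0. Since 12 ≠ 0, x_1 = x_2. Therefore g is injective.
For any y ≠ −1, solving y(−3x + 4) = 3x for x gives a well-defined x ≠ 4/3. So g is surjective.
Thus g is bijective.
Solving g(x) = 1: cross-multiplying gives 3x = 1(−3x + 4), which rearranges to 6x = 4, so x = 2/3.

2/3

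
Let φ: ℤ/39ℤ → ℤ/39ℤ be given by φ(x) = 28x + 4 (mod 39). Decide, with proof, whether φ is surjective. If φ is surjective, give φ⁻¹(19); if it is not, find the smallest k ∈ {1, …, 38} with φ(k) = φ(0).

Since gcd(28, 39) = 1, 28 is invertible modulo 39. Euclid's algorithm: 39 = 1·28 + 11, 28 = 2·11 + 6, 11 = 1·6 + 5, 6 = 1·5 + 1; back-substituting gives 1 = 7·28 − 5·39, so 28⁻¹ ≡ 7 (mod 39).
Then y ↦ 7(y − 4) is a two-sided inverse to φ, so every y ∈ ℤ/39ℤ has a preimage.
So φ is surjective.
Since φ is surjective, we compute φ⁻¹(19): solve 28x + 4 ≡ 19 (mod 39), i.e. 28x ≡ 15 (mod 39).
Multiplying by 28⁻¹ = 7 gives x ≡ 7·15 = 105 = 2·39 + 27 ≡ 27 (mod 39).
Check: φ(27) = 28·27 + 4 = 760 = 19·39 + 19 ≡ 19 (mod 39).

27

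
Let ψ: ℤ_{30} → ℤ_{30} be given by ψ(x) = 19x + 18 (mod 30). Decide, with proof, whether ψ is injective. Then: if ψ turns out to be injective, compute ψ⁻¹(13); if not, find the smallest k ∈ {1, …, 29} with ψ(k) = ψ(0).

25

Suppose ψ(a) = ψ(b) in ℤ_{30}. Then 19a + 18 ≡ 19b + 18 (mod 30), therefore 19(a − b) ≡ 0 (mod 30).
Since gcd(19, 30) = 1, 19 is invertible modulo 30, thus a − b ≡ 0 (mod 30), i.e. a = b.
Therefore ψ is injective.
We now compute 19⁻¹ mod 30 explicitly. Euclid's algorithm: 30 = 1·19 + 11, 19 = 1·11 + 8, 11 = 1·8 + 3, 8 = 2·3 + 2, 3 = 1·2 + 1; back-substituting gives 1 = 19·19 − 12·30, so 19⁻¹ ≡ 19 (mod 30).
Since ψ is injective, we find ψ⁻¹(13): we need 19x ≡ 13 − 18 ≡ 25 (mod 30). Using 19⁻¹ = 19: x ≡ 19·25 = 475 = 15·30 + 25, so x = 25.
Check: ψ(25) = 19·25 + 18 = 493 = 16·30 + 13 ≡ 13 (mod 30).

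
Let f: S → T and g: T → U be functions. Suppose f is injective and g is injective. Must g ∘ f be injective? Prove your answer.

injective

Suppose (g ∘ f)(a) = (g ∘ f)(b), i.e. g(f(a)) = g(f(b)).
Since g is injective, f(a) = f(b). Since f is injective, a = b. Therefore g ∘ f is injective.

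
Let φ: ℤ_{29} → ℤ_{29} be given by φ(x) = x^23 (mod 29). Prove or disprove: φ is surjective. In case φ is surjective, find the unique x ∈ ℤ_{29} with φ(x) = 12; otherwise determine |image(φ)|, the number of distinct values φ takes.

17

Since 29 is prime, the nonzero elements of ℤ_{29} form a cyclic group of order 28.
As gcd(23, 28) = 1, raising to the 23rd power is a bijection on this group: if x_1^23 ≡ x_2^23 then (x_1x_2^{−1})^23 = 1, and the only element of order dividing gcd(23, 28) = 1 is 1, so x_1 = x_2.
With φ(0) = 0 this makes φ injective on all of ℤ_{29}, hence bijective (finite equal-size domain and codomain). In particular φ is surjective.
Since φ is surjective, we find the preimage of 12. The inverse of x ↦ x^23 on (ℤ_{29})^× is x ↦ x^11, because 23·11 = 253 = 9·28 + 1 ≡ 1 (mod 28) and x^{28} = 1 for x ≠ 0 (Fermat). So φ⁻¹(12) = 12^11 mod 29.
Repeated squaring mod 29: 12^1 ≡ 12, 12^2 ≡ 12² = 144 ≡ 28, 12^4 ≡ 28² = 784 ≡ 1, 12^8 ≡ 1² = 1. Since 11 = 8 + 2 + 1, 12^11 ≡ 1·28·12: 1·28 = 28, then 28·12 = 336 ≡ 17. So 12^11 ≡ 17 (mod 29).
Hence φ⁻¹(12) = 17.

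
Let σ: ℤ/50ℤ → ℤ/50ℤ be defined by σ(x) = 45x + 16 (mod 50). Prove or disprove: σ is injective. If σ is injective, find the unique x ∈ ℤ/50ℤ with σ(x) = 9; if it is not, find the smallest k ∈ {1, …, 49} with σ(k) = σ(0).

10

We have gcd(45, 50) = 5 > 1. Taking a = 0 and b = 10: σ(0) = 16 and σ(10) = 45·10 + 16 = 466 ≡ 16 (mod 50).
So σ(0) = σ(10) while 0 ≠ 10, therefore σ is not injective.
Since σ is not injective, we find the least positive k with σ(k) = σ(0): this means 45k ≡ 0 (mod 50), i.e. 50 ∣ 45k. Since gcd(45, 50) = 5, dividing through by 5 this holds exactly when 10 ∣ 9k, and as gcd(9, 10) = 1, exactly when 10 ∣ k.
The smallest positive such k is 10.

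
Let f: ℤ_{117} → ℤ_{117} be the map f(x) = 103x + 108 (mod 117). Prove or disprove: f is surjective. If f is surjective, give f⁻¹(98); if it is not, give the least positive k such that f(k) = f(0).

101

By definition, surjectivity means every element of the codomain has a preimage under f.
Since gcd(103, 117) = 1, 103 is invertible modulo 117. Euclid's algorithm: 117 = 1·103 + 14, 103 = 7·14 + 5, 14 = 2·5 + 4, 5 = 1·4 + 1; back-substituting gives 1 = 25·103 − 22·117, so 103⁻¹ ≡ 25 (mod 117).
Then y ↦ 25(y − 108) is a two-sided inverse to f, so every y ∈ ℤ_{117} has a preimage.
Hence f is surjective.
Since f is surjective, we find f⁻¹(98): we need 103x ≡ 98 − 108 ≡ 107 (mod 117). Using 103⁻¹ = 25: x ≡ 25·107 = 2675 = 22·117 + 101, so x = 101.
Check: f(101) = 103·101 + 108 = 10511 = 89·117 + 98 ≡ 98 (mod 117).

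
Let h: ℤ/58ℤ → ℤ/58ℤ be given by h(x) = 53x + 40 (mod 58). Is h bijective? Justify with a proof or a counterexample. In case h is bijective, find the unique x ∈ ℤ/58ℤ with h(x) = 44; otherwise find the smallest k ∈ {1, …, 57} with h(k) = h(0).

34

If h(s) = h(t), then 53s ≡ 53t (mod 58). Because gcd(53, 58) = 1, we may cancel 53 to get s ≡ t (mod 58).
We now compute 53⁻¹ mod 58 explicitly. Euclid's algorithm: 58 = 1·53 + 5, 53 = 10·5 + 3, 5 = 1·3 + 2, 3 = 1·2 + 1; back-substituting gives 1 = 23·53 − 21·58, so 53⁻¹ ≡ 23 (mod 58).
Then y ↦ 23(y − 40) is a two-sided inverse to h, so every y ∈ ℤ/58ℤ has a preimage.
Hence h is bijective.
Since h is bijective, we find h⁻¹(44): we need 53x ≡ 44 − 40 ≡ 4 (mod 58). Using 53⁻¹ = 23: x ≡ 23·4 = 92 = 1·58 + 34, so x = 34.
Check: h(34) = 53·34 + 40 = 1842 = 31·58 + 44 ≡ 44 (mod 58).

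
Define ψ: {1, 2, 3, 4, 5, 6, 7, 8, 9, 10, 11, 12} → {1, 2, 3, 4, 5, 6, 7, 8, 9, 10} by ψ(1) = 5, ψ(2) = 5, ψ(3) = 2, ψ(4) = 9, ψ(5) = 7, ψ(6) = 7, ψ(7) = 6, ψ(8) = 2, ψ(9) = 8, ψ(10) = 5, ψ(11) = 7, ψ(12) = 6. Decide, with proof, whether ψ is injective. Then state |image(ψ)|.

6

ψ(1) = 5 = ψ(2) with 1 ≠ 2, so ψ is not injective.
The image of ψ is {2, 5, 6, 7, 8, 9}, which has 6 elements.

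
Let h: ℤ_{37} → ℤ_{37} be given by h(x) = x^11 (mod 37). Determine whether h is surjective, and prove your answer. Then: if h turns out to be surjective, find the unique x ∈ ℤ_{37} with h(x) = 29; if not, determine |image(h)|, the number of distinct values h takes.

23

Since 37 is prime, the nonzero elements of ℤ_{37} form a cyclic group of order 36.
As gcd(11, 36) = 1, raising to the 11th power is a bijection on this group: if x_1^11 ≡ x_2^11 then (x_1x_2^{−1})^11 = 1, and the only element of order dividing gcd(11, 36) = 1 is 1, so x_1 = x_2.
With h(0) = 0 this makes h injective on all of ℤ_{37}, hence bijective (finite equal-size domain and codomain). In particular h is surjective.
Since h is surjective, we find the preimage of 29. The inverse of x ↦ x^11 on (ℤ_{37})^× is x ↦ x^23, because 11·23 = 253 = 7·36 + 1 ≡ 1 (mod 36) and x^{36} = 1 for x ≠ 0 (Fermat). So h⁻¹(29) = 29^23 mod 37.
Repeated squaring mod 37: 29^1 ≡ 29, 29^2 ≡ 29² = 841 ≡ 27, 29^4 ≡ 27² = 729 ≡ 26, 29^8 ≡ 26² = 676 ≡ 10, 29^16 ≡ 10² = 100 ≡ 26. Since 23 = 16 + 4 + 2 + 1, 29^23 ≡ 26·26·27·29: 26·26 = 676 ≡ 10, then 10·27 = 270 ≡ 11, then 11·29 = 319 ≡ 23. So 29^23 ≡ 23 (mod 37).
Hence h⁻¹(29) = 23.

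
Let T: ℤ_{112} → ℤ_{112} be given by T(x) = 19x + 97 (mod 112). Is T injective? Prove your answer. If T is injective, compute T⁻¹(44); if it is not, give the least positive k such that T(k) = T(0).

9

By definition, T is injective if T(s) = T(t) implies s = t.
If T(s) = T(t), then 19s ≡ 19t (mod 112). Because gcd(19, 112) = 1, we may cancel 19 to get s ≡ t (mod 112).
Therefore T is injective.
We now compute 19⁻¹ mod 112 explicitly. Euclid's algorithm: 112 = 5·19 + 17, 19 = 1·17 + 2, 17 = 8·2 + 1; back-substituting gives 1 = 59·19 − 10·112, so 19⁻¹ ≡ 59 (mod 112).
Since T is injective, we compute T⁻¹(44): solve 19x + 97 ≡ 44 (mod 112), i.e. 19x ≡ 59 (mod 112).
Multiplying by 19⁻¹ = 59 gives x ≡ 59·59 = 3481 = 31·112 + 9 ≡ 9 (mod 112).
Check: T(9) = 19·9 + 97 = 268 = 2·112 + 44 ≡ 44 (mod 112).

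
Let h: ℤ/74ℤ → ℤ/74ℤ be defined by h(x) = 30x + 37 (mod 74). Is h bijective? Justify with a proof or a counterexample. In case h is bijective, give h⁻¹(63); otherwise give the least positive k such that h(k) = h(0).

37

We have gcd(30, 74) = 2 > 1. Taking u = 0 and v = 37: h(0) = 37 and h(37) = 30·37 + 37 = 1147 ≡ 37 (mod 74).
So h(0) = h(37) while 0 ≠ 37, therefore h is not injective, hence not bijective.
Since h is not bijective, we find the least positive k with h(k) = h(0): this means 30k ≡ 0 (mod 74), i.e. 74 ∣ 30k. Since gcd(30, 74) = 2, dividing through by 2 this holds exactly when 37 ∣ 15k, and as gcd(15, 37) = 1, exactly when 37 ∣ k.
The smallest positive such k is 37.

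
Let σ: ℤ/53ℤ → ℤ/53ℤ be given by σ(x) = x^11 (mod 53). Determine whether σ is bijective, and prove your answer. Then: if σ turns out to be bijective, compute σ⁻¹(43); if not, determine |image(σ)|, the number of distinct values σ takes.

Since 53 is prime, the nonzero elements of ℤ/53ℤ form a cyclic group of order 52.
As gcd(11, 52) = 1, raising to the 11th power is a bijection on this group: if x_1^11 ≡ x_2^11 then (x_1x_2^{−1})^11 = 1, and the only element of order dividing gcd(11, 52) = 1 is 1, so x_1 = x_2.
With σ(0) = 0 this makes σ injective on all of ℤ/53ℤ, hence bijective (finite equal-size domain and codomain). In particular σ is bijective.
Since σ is bijective, we find the preimage of 43. The inverse of x ↦ x^11 on (ℤ/53ℤ)^× is x ↦ x^19, because 11·19 = 209 = 4·52 + 1 ≡ 1 (mod 52) and x^{52} = 1 for x ≠ 0 (Fermat). So σ⁻¹(43) = 43^19 mod 53.
Repeated squaring mod 53: 43^1 ≡ 43, 43^2 ≡ 43² = 1849 ≡ 47, 43^4 ≡ 47² = 2209 ≡ 36, 43^8 ≡ 36² = 1296 ≡ 24, 43^16 ≡ 24² = 576 ≡ 46. Since 19 = 16 + 2 + 1, 43^19 ≡ 46·47·43: 46·47 = 2162 ≡ 42, then 42·43 = 1806 ≡ 4. So 43^19 ≡ 4 (mod 53).
Hence σ⁻¹(43) = 4.

4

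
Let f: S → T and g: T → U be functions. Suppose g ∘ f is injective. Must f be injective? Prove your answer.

Suppose f(a) = f(b). Applying g: (g ∘ f)(a) = (g ∘ f)(b). Since g ∘ f is injective, a = b. Thus f is injective.

injective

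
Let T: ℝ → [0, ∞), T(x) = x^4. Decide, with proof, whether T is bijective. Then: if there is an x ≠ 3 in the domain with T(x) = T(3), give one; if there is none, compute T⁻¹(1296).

-3

T(3) = 81 = (−3)^4 = T(−3) (since 4 is even), with 3 ≠ −3. So T is not injective, hence not bijective.
For the follow-up, such an x exists: taking x = −3 ∈ ℝ gives T(−3) = 81 = T(3) with −3 ≠ 3.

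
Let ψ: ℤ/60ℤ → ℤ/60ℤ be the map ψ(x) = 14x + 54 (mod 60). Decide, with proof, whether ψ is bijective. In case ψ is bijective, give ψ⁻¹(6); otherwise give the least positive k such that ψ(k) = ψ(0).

30

We have gcd(14, 60) = 2 > 1. Taking u = 0 and v = 30: ψ(0) = 54 and ψ(30) = 14·30 + 54 = 474 ≡ 54 (mod 60).
So ψ(0) = ψ(30) while 0 ≠ 30, therefore ψ is not injective, hence not bijective.
Since ψ is not bijective, we find the least positive k with ψ(k) = ψ(0): this means 14k ≡ 0 (mod 60), i.e. 60 ∣ 14k. Since gcd(14, 60) = 2, dividing through by 2 this holds exactly when 30 ∣ 7k, and as gcd(7, 30) = 1, exactly when 30 ∣ k.
The smallest positive such k is 30.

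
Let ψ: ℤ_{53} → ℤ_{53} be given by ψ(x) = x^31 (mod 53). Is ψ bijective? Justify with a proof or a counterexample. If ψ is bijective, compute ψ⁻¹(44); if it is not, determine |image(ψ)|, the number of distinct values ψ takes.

15

Since 53 is prime, the nonzero elements of ℤ_{53} form a cyclic group of order 52.
As gcd(31, 52) = 1, raising to the 31st power is a bijection on this group: if s^31 ≡ t^31 then (st^{−1})^31 = 1, and the only element of order dividing gcd(31, 52) = 1 is 1, so s = t.
With ψ(0) = 0 this makes ψ injective on all of ℤ_{53}, hence bijective (finite equal-size domain and codomain). In particular ψ is bijective.
Since ψ is bijective, we find the preimage of 44. The inverse of x ↦ x^31 on (ℤ_{53})^× is x ↦ x^47, because 31·47 = 1457 = 28·52 + 1 ≡ 1 (mod 52) and x^{52} = 1 for x ≠ 0 (Fermat). So ψ⁻¹(44) = 44^47 mod 53.
Repeated squaring mod 53: 44^1 ≡ 44, 44^2 ≡ 44² = 1936 ≡ 28, 44^4 ≡ 28² = 784 ≡ 42, 44^8 ≡ 42² = 1764 ≡ 15, 44^16 ≡ 15² = 225 ≡ 13, 44^32 ≡ 13² = 169 ≡ 10. Since 47 = 32 + 8 + 4 + 2 + 1, 44^47 ≡ 10·15·42·28·44: 10·15 = 150 ≡ 44, then 44·42 = 1848 ≡ 46, then 46·28 = 1288 ≡ 16, then 16·44 = 704 ≡ 15. So 44^47 ≡ 15 (mod 53).
Hence ψ⁻¹(44) = 15.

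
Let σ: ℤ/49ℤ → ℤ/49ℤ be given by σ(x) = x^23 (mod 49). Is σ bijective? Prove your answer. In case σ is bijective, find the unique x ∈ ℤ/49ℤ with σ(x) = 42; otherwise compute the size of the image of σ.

43

σ(0) = 0^23 = 0.
σ(7): Repeated squaring mod 49: 7^1 ≡ 7, 7^2 ≡ 7² = 49 ≡ 0, 7^4 ≡ 0² = 0, 7^8 ≡ 0² = 0, 7^16 ≡ 0² = 0. Since 23 = 16 + 4 + 2 + 1, 7^23 ≡ 0·0·0·7: 0·0 = 0, then 0·0 = 0, then 0·7 = 0. So 7^23 ≡ 0 (mod 49).
So σ(0) = σ(7) = 0 while 0 ≠ 7, therefore σ is not injective, hence not bijective.
Since σ is not bijective, we determine |image(σ)|. Computing x^23 mod 49 for each x (by repeated squaring, reducing mod 49 at every step), the values σ(0), σ(1), …, σ(48) are: 0, 1, 4, 40, 16, 24, 13, 0, 15, 32, 47, 23, 3, 27, 0, 29, 11, 5, 30, 31, 41, 0, 43, 39, 12, 37, 10, 6, 0, 8, 18, 19, 44, 38, 20, 0, 22, 46, 26, 2, 17, 34, 0, 36, 25, 33, 9, 45, 48.
The distinct values are {0, 1, 2, 3, 4, 5, 6, 8, 9, 10, 11, 12, 13, 15, 16, 17, 18, 19, 20, 22, 23, 24, 25, 26, 27, 29, 30, 31, 32, 33, 34, 36, 37, 38, 39, 40, 41, 43, 44, 45, 46, 47, 48}; there are 43 of them.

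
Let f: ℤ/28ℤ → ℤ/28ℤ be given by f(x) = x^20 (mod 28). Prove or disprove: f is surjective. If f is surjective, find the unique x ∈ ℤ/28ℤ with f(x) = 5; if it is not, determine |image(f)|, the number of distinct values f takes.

f(6): Repeated squaring mod 28: 6^1 ≡ 6, 6^2 ≡ 6² = 36 ≡ 8, 6^4 ≡ 8² = 64 ≡ 8, 6^8 ≡ 8² = 64 ≡ 8, 6^16 ≡ 8² = 64 ≡ 8. Since 20 = 16 + 4, 6^20 ≡ 8·8: 8·8 = 64 ≡ 8. So 6^20 ≡ 8 (mod 28).
f(8): Repeated squaring mod 28: 8^1 ≡ 8, 8^2 ≡ 8² = 64 ≡ 8, 8^4 ≡ 8² = 64 ≡ 8, 8^8 ≡ 8² = 64 ≡ 8, 8^16 ≡ 8² = 64 ≡ 8. Since 20 = 16 + 4, 8^20 ≡ 8·8: 8·8 = 64 ≡ 8. So 8^20 ≡ 8 (mod 28).
So f(6) = f(8) = 8 while 6 ≠ 8, so f is not injective.
A non-injective map from the 28-element set ℤ/28ℤ to itself takes at most 27 distinct values, so it cannot be surjective. Therefore f is not surjective.
Since f is not surjective, we determine |image(f)|. Computing x^20 mod 28 for each x (by repeated squaring, reducing mod 28 at every step), the values f(0), f(1), …, f(27) are: 0, 1, 4, 9, 16, 25, 8, 21, 8, 25, 16, 9, 4, 1, 0, 1, 4, 9, 16, 25, 8, 21, 8, 25, 16, 9, 4, 1.
The distinct values are {0, 1, 4, 8, 9, 16, 21, 25}; there are 8 of them.

8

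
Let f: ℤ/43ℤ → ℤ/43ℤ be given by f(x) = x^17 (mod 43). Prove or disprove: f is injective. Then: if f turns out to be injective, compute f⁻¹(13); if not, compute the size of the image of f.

31

Since 43 is prime, the nonzero elements of ℤ/43ℤ form a cyclic group of order 42.
As gcd(17, 42) = 1, raising to the 17th power is a bijection on this group: if s^17 ≡ t^17 then (st^{−1})^17 = 1, and the only element of order dividing gcd(17, 42) = 1 is 1, so s = t.
With f(0) = 0 this makes f injective on all of ℤ/43ℤ, hence bijective (finite equal-size domain and codomain). In particular f is injective.
Since f is injective, we find the preimage of 13. The inverse of x ↦ x^17 on (ℤ/43ℤ)^× is x ↦ x^5, because 17·5 = 85 = 2·42 + 1 ≡ 1 (mod 42) and x^{42} = 1 for x ≠ 0 (Fermat). So f⁻¹(13) = 13^5 mod 43.
Repeated squaring mod 43: 13^1 ≡ 13, 13^2 ≡ 13² = 169 ≡ 40, 13^4 ≡ 40² = 1600 ≡ 9. Since 5 = 4 + 1, 13^5 ≡ 9·13: 9·13 = 117 ≡ 31. So 13^5 ≡ 31 (mod 43).
Hence f⁻¹(13) = 31.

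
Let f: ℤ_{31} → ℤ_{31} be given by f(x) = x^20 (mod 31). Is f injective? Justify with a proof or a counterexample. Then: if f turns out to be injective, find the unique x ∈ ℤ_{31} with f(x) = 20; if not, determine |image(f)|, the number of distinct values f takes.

4

f(1) = 1^20 = 1.
f(2): Repeated squaring mod 31: 2^1 ≡ 2, 2^2 ≡ 2² = 4, 2^4 ≡ 4² = 16, 2^8 ≡ 16² = 256 ≡ 8, 2^16 ≡ 8² = 64 ≡ 2. Since 20 = 16 + 4, 2^20 ≡ 2·16: 2·16 = 32 ≡ 1. So 2^20 ≡ 1 (mod 31).
So f(1) = f(2) = 1 while 1 ≠ 2, so f is not injective.
Since f is not injective, we determine |image(f)|. Computing x^20 mod 31 for each x (by repeated squaring, reducing mod 31 at every step), the values f(0), f(1), …, f(30) are: 0, 1, 1, 5, 1, 25, 5, 5, 1, 25, 25, 25, 5, 25, 5, 1, 1, 5, 25, 5, 25, 25, 25, 1, 5, 5, 25, 1, 5, 1, 1.
The distinct values are {0, 1, 5, 25}; there are 4 of them.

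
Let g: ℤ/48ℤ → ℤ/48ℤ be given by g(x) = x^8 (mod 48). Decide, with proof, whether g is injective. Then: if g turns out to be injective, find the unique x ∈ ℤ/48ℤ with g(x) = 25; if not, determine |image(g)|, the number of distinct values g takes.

4

g(2): Repeated squaring mod 48: 2^1 ≡ 2, 2^2 ≡ 2² = 4, 2^4 ≡ 4² = 16, 2^8 ≡ 16² = 256 ≡ 16. So 2^8 ≡ 16 (mod 48).
g(4): Repeated squaring mod 48: 4^1 ≡ 4, 4^2 ≡ 4² = 16, 4^4 ≡ 16² = 256 ≡ 16, 4^8 ≡ 16² = 256 ≡ 16. So 4^8 ≡ 16 (mod 48).
So g(2) = g(4) = 16 while 2 ≠ 4, therefore g is not injective.
Since g is not injective, we determine |image(g)|. Computing x^8 mod 48 for each x (by repeated squaring, reducing mod 48 at every step), the values g(0), g(1), …, g(47) are: 0, 1, 16, 33, 16, 1, 0, 1, 16, 33, 16, 1, 0, 1, 16, 33, 16, 1, 0, 1, 16, 33, 16, 1, 0, 1, 16, 33, 16, 1, 0, 1, 16, 33, 16, 1, 0, 1, 16, 33, 16, 1, 0, 1, 16, 33, 16, 1.
The distinct values are {0, 1, 16, 33}; there are 4 of them.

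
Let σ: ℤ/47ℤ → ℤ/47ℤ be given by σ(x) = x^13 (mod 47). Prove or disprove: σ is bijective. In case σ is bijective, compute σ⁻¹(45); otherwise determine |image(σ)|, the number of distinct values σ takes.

29

Since 47 is prime, the nonzero elements of ℤ/47ℤ form a cyclic group of order 46.
As gcd(13, 46) = 1, raising to the 13th power is a bijection on this group: if u^13 ≡ v^13 then (uv^{−1})^13 = 1, and the only element of order dividing gcd(13, 46) = 1 is 1, so u = v.
With σ(0) = 0 this makes σ injective on all of ℤ/47ℤ, hence bijective (finite equal-size domain and codomain). In particular σ is bijective.
Since σ is bijective, we find the preimage of 45. The inverse of x ↦ x^13 on (ℤ/47ℤ)^× is x ↦ x^39, because 13·39 = 507 = 11·46 + 1 ≡ 1 (mod 46) and x^{46} = 1 for x ≠ 0 (Fermat). So σ⁻¹(45) = 45^39 mod 47.
Repeated squaring mod 47: 45^1 ≡ 45, 45^2 ≡ 45² = 2025 ≡ 4, 45^4 ≡ 4² = 16, 45^8 ≡ 16² = 256 ≡ 21, 45^16 ≡ 21² = 441 ≡ 18, 45^32 ≡ 18² = 324 ≡ 42. Since 39 = 32 + 4 + 2 + 1, 45^39 ≡ 42·16·4·45: 42·16 = 672 ≡ 14, then 14·4 = 56 ≡ 9, then 9·45 = 405 ≡ 29. So 45^39 ≡ 29 (mod 47).
Hence σ⁻¹(45) = 29.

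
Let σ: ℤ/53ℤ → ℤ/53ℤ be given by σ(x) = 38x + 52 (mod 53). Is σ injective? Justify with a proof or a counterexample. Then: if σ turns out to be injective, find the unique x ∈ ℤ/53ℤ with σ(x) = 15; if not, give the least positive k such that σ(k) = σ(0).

If σ(u) = σ(v), then 38u ≡ 38v (mod 53). Because gcd(38, 53) = 1, we may cancel 38 to get u ≡ v (mod 53).
Hence σ is injective.
We now compute 38⁻¹ mod 53 explicitly. Euclid's algorithm: 53 = 1·38 + 15, 38 = 2·15 + 8, 15 = 1·8 + 7, 8 = 1·7 + 1; back-substituting gives 1 = 7·38 − 5·53, so 38⁻¹ ≡ 7 (mod 53).
Since σ is injective, we find σ⁻¹(15): we need 38x ≡ 15 − 52 ≡ 16 (mod 53). Using 38⁻¹ = 7: x ≡ 7·16 = 112 = 2·53 + 6, so x = 6.
Check: σ(6) = 38·6 + 52 = 280 = 5·53 + 15 ≡ 15 (mod 53).

6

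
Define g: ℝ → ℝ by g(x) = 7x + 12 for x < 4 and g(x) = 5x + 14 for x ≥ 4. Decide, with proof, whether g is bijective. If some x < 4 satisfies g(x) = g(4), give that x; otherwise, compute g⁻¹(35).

22/7

Both pieces are strictly increasing (slopes 7 and 5), so each is injective on its own interval.
The left piece maps (−∞, 4) onto (−∞, 40); the right piece maps [4, ∞) onto [34, ∞).
These images overlap. In particular g(4) = 34 (right piece), and solving 7x + 12 = 34 on the left piece gives x = 22/7 < 4.
So g(22/7) = g(4) with 22/7 ≠ 4, and g is not injective, hence not bijective. This x = 22/7 is the requested value below 4.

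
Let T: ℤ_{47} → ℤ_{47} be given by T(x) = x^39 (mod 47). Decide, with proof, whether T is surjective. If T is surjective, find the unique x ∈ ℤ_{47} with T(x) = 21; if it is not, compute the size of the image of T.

Since 47 is prime, the nonzero elements of ℤ_{47} form a cyclic group of order 46.
As gcd(39, 46) = 1, raising to the 39th power is a bijection on this group: if x_1^39 ≡ x_2^39 then (x_1x_2^{−1})^39 = 1, and the only element of order dividing gcd(39, 46) = 1 is 1, so x_1 = x_2.
With T(0) = 0 this makes T injective on all of ℤ_{47}, hence bijective (finite equal-size domain and codomain). In particular T is surjective.
Since T is surjective, we find the preimage of 21. The inverse of x ↦ x^39 on (ℤ_{47})^× is x ↦ x^13, because 39·13 = 507 = 11·46 + 1 ≡ 1 (mod 46) and x^{46} = 1 for x ≠ 0 (Fermat). So T⁻¹(21) = 21^13 mod 47.
Repeated squaring mod 47: 21^1 ≡ 21, 21^2 ≡ 21² = 441 ≡ 18, 21^4 ≡ 18² = 324 ≡ 42, 21^8 ≡ 42² = 1764 ≡ 25. Since 13 = 8 + 4 + 1, 21^13 ≡ 25·42·21: 25·42 = 1050 ≡ 16, then 16·21 = 336 ≡ 7. So 21^13 ≡ 7 (mod 47).
Hence T⁻¹(21) = 7.

7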